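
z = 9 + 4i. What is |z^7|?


|z| = sqrt(81+16) = sqrt(97) = 9.8489
|z^7| = |z|^7 = (sqrt(97))^7 = 97^3 * sqrt(97) = 912673*sqrt(97)

|z^7| = 912673*sqrt(97) ≈ 8988786.5965


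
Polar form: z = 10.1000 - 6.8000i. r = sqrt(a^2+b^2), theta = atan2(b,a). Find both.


r = sqrt(102.01+46.24) = sqrt(148.25) = 12.1758
theta = atan2(-6.8, 10.1) = -33.9511 degrees

r = 12.1758, theta = -33.9511 degrees


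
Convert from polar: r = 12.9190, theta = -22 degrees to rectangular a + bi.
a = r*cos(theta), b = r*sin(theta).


a = 12.9190*cos(-22°) = 12.9190*0.927184 = 11.9783
b = 12.9190*sin(-22°) = 12.9190*(-0.3746) = -4.8395

11.9783 - 4.8395i


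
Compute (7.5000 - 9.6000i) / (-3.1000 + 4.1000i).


Conjugate of z2 = -3.1000 - 4.1000i
Numerator: (7.5000 - 9.6000i)(-3.1000 - 4.1000i) = -62.6100 - 0.9900i
Denominator: (-3.1)^2 + 4.1^2 = 26.42
Result = (-62.6100 - 0.9900i)/26.42

-2.3698 - 0.0375i


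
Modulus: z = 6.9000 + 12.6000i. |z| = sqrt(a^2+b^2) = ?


|z| = sqrt(6.9^2 + 12.6^2) = sqrt(47.61 + 158.76) = sqrt(206.37) = 14.3656

|z| = 14.3656


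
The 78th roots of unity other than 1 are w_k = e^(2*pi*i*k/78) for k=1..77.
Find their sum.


With w = e^(2*pi*i/78), all 78 of the 78th roots of unity w^0 = 1, w, ..., w^(77) sum to 0: 1 + w + ... + w^(77) = (1 - w^78)/(1 - w) = 0 since w^78 = 1, w ≠ 1.
Removing the root 1: w + w^2 + ... + w^(77) = 0 - 1 = -1

Sum = -1


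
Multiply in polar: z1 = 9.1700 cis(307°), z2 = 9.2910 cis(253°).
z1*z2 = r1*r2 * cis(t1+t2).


r = 9.1700 * 9.2910 = 85.1985
theta = 307° + 253° = 560° = 200° (mod 360)

85.1985 cis(200°)


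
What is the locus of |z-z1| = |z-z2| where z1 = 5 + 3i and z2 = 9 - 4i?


Equal distances means the locus is the perpendicular bisector of z1 and z2.
Midpoint = ((5+9)/2, (3+(-4))/2) = (7.0000, -0.5000)

Perpendicular bisector through (7.0000, -0.5000)


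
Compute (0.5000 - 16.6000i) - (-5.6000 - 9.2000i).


Real: 0.5 + 5.6 = 6.1
Imag: -16.6 + 9.2 = -7.4

6.1000 - 7.4000i


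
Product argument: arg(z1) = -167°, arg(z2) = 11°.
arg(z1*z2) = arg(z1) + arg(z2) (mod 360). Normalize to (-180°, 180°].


arg(z1*z2) = -167° + 11° = -156°
Normalized to (-180°, 180°]: -156°

-156°


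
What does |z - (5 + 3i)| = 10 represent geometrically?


|z - z0| = r is a circle with center z0 and radius r.
Center = (5, 3), radius = 10

Circle with center (5, 3) and radius 10


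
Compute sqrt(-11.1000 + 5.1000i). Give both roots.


|z| = sqrt(123.21+26.01) = 12.2156
sqrt((|z|+a)/2) = sqrt((12.2156+(-11.1))/2) = sqrt(0.5578) = 0.7468
sqrt((|z|-a)/2) = sqrt((12.2156-(-11.1))/2) = sqrt(11.6578) = 3.4143

±(0.7468 + 3.4143i) i.e. 0.7468 + 3.4143i and -0.7468 - 3.4143i


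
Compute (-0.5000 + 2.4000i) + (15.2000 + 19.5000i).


Real: -0.5 + 15.2 = 14.7
Imag: 2.4 + 19.5 = 21.9

14.7000 + 21.9000i


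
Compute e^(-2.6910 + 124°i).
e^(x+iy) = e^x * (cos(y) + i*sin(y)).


e^-2.6910 = 0.0678
cos(124°) = -0.5592
sin(124°) = 0.829
Real = 0.0678*(-0.5592) = -0.0379
Imag = 0.0678*0.829 = 0.0562

-0.0379 + 0.0562i


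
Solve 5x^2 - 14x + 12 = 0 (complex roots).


disc = (-14)^2 - 4*5*12 = 196 - 240 = -44
sqrt(|disc|) = sqrt(44) = 6.6332
Real part = 14/(2*5) = 1.4000
Imag part = 6.6332/(2*5) = 0.6633

1.4000 ± 0.6633i


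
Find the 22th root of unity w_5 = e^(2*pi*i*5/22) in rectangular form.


Angle = 360*5/22 = 81.8182°
a = cos(81.8182°) = 0.1423
b = sin(81.8182°) = 0.9898

0.1423 + 0.9898i


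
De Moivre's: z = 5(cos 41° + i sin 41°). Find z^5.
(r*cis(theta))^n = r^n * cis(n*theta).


r^5 = 5^5 = 3125
n*theta = 5*41° = 205° = 205° (mod 360)
a = 3125*cos(205°) = -2832.2118
b = 3125*sin(205°) = -1320.6821

3125 cis(205°) = -2832.2118 - 1320.6821i


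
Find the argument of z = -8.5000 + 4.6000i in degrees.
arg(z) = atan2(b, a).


Re = -8.5, Im = 4.6
arg = atan2(4.6, -8.5) = 151.5788 degrees

arg(z) = 151.5788 degrees


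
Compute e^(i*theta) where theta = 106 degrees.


cos(106°) = -0.2756
sin(106°) = 0.9613

e^(i*106°) = -0.2756 + 0.9613i


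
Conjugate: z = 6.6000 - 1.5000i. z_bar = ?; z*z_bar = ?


z_bar = 6.6000 + 1.5000i
z*z_bar = 6.6^2 + (-1.5)^2 = 43.56 + 2.25 = 45.81

z_bar = 6.6000 + 1.5000i, z*z_bar = 45.81


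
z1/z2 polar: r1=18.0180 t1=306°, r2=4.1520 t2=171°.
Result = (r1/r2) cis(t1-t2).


r = 18.0180 / 4.1520 = 4.3396
theta = 306° - 171° = 135° = 135° (mod 360)

4.3396 cis(135°)


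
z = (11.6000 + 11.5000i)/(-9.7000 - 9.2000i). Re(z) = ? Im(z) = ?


Multiply by conjugate: (11.6000 + 11.5000i)(-9.7000 + 9.2000i) / ((-9.7)^2 + (-9.2)^2)
Numerator real = 11.6*(-9.7) + 11.5*(-9.2) = -218.32
Numerator imag = 11.5*(-9.7) - 11.6*(-9.2) = -4.83
Denominator = 178.73
Re(z) = -218.32/178.73 = -1.2215
Im(z) = -4.83/178.73 = -0.0270

Re(z) = -1.2215, Im(z) = -0.0270


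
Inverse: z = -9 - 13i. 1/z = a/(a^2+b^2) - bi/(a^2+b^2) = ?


|z|^2 = 81+169 = 250
1/z = (-9 + 13i)/250

1/z = -0.0360 + 0.0520i


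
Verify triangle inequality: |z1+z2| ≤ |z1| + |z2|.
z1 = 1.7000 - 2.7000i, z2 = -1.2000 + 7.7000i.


|z1| = sqrt(1.7^2 + (-2.7)^2) = sqrt(10.18) = 3.1906
|z2| = sqrt((-1.2)^2 + 7.7^2) = sqrt(60.73) = 7.7929
z1+z2 = 0.5000 + 5.0000i
|z1+z2| = sqrt(25.25) = 5.0249
|z1|+|z2| = 3.1906 + 7.7929 = 10.9835

|z1+z2| = 5.0249 ≤ |z1|+|z2| = 10.9835 (verified)


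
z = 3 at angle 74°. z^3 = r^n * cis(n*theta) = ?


r^3 = 3^3 = 27
n*theta = 3*74° = 222° = 222° (mod 360)
a = 27*cos(222°) = -20.0649
b = 27*sin(222°) = -18.0665

27 cis(222°) = -20.0649 - 18.0665i


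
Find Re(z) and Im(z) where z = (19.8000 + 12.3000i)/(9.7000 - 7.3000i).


Multiply by conjugate: (19.8000 + 12.3000i)(9.7000 + 7.3000i) / (9.7^2 + (-7.3)^2)
Numerator real = 19.8*9.7 + 12.3*(-7.3) = 102.27
Numerator imag = 12.3*9.7 - 19.8*(-7.3) = 263.85
Denominator = 147.38
Re(z) = 102.27/147.38 = 0.6939
Im(z) = 263.85/147.38 = 1.7903

Re(z) = 0.6939, Im(z) = 1.7903


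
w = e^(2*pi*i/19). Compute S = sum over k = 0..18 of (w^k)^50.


The roots are w_k = w^k with w = e^(2*pi*i/19), and (w^k)^50 = (w^50)^k.
So S = 1 + u + u^2 + ... + u^(18) with u = w^50.
50 = 2*19 + 12, so 50 is not a multiple of 19: u = (w^19)^2 * w^12 = w^12 ≠ 1 (w is a primitive 19th root), while u^19 = (w^19)^50 = 1.
Geometric series: S = (1 - u^19)/(1 - u) = (1 - 1)/(1 - u) = 0

S = 0


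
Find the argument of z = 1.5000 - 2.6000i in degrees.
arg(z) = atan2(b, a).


Re = 1.5, Im = -2.6
arg = atan2(-2.6, 1.5) = -60.0184 degrees

arg(z) = -60.0184 degrees


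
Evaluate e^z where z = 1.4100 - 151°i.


e^1.4100 = 4.0960
cos(-151°) = -0.8746
sin(-151°) = -0.48481
Real = 4.0960*(-0.8746) = -3.5824
Imag = 4.0960*(-0.48481) = -1.9858

-3.5824 - 1.9858i


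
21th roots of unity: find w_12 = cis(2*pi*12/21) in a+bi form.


Angle = 360*12/21 = 205.7143°
a = cos(205.7143°) = -0.9010
b = sin(205.7143°) = -0.4339

-0.9010 - 0.4339i


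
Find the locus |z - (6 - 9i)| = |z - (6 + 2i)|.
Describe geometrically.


Equal distances means the locus is the perpendicular bisector of z1 and z2.
Midpoint = ((6+6)/2, (-9+2)/2) = (6.0000, -3.5000)

Perpendicular bisector through (6.0000, -3.5000)


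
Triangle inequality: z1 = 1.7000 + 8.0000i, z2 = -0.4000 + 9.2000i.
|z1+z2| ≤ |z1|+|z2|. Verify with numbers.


|z1| = sqrt(1.7^2 + 8^2) = sqrt(66.89) = 8.1786
|z2| = sqrt((-0.4)^2 + 9.2^2) = sqrt(84.8) = 9.2087
z1+z2 = 1.3000 + 17.2000i
|z1+z2| = sqrt(297.53) = 17.2491
|z1|+|z2| = 8.1786 + 9.2087 = 17.3873

|z1+z2| = 17.2491 ≤ |z1|+|z2| = 17.3873 (verified)


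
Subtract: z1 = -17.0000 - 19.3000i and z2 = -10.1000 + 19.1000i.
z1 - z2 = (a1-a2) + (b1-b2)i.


Real: -17 + 10.1 = -6.9
Imag: -19.3 - 19.1 = -38.4

-6.9000 - 38.4000i


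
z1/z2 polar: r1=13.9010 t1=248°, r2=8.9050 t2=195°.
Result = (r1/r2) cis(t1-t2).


r = 13.9010 / 8.9050 = 1.5610
theta = 248° - 195° = 53° = 53° (mod 360)

1.5610 cis(53°)


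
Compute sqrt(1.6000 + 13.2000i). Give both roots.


|z| = sqrt(2.56+174.24) = 13.2966
sqrt((|z|+a)/2) = sqrt((13.2966+1.6)/2) = sqrt(7.4483) = 2.7292
sqrt((|z|-a)/2) = sqrt((13.2966-1.6)/2) = sqrt(5.8483) = 2.4183

±(2.7292 + 2.4183i) i.e. 2.7292 + 2.4183i and -2.7292 - 2.4183i


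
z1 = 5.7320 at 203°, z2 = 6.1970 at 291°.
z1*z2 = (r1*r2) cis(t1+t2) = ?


r = 5.7320 * 6.1970 = 35.5212
theta = 203° + 291° = 494° = 134° (mod 360)

35.5212 cis(134°)


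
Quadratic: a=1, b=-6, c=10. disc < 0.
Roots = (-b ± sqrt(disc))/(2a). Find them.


disc = (-6)^2 - 4*1*10 = 36 - 40 = -4
sqrt(|disc|) = sqrt(4) = 2.0000
Real part = 6/(2*1) = 3.0000
Imag part = 2.0000/(2*1) = 1.0000

3.0000 ± 1.0000i


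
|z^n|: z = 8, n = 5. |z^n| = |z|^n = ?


|z| = sqrt(64+0) = sqrt(64) = 8
|z^5| = |z|^5 = 8^5 = 32768

|z^5| = 32768


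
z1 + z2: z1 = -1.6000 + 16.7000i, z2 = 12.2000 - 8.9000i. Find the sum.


Real: -1.6 + 12.2 = 10.6
Imag: 16.7 - 8.9 = 7.8

10.6000 + 7.8000i


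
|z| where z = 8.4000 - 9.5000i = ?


|z| = sqrt(8.4^2 + (-9.5)^2) = sqrt(70.56 + 90.25) = sqrt(160.81) = 12.6811

|z| = 12.6811


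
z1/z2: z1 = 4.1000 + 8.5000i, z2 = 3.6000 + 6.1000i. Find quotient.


Conjugate of z2 = 3.6000 - 6.1000i
Numerator: (4.1000 + 8.5000i)(3.6000 - 6.1000i) = 66.6100 + 5.5900i
Denominator: 3.6^2 + 6.1^2 = 50.17
Result = (66.6100 + 5.5900i)/50.17

1.3277 + 0.1114i


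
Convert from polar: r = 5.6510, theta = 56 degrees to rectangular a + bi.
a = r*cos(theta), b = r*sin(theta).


a = 5.6510*cos(56°) = 5.6510*0.5592 = 3.1600
b = 5.6510*sin(56°) = 5.6510*0.82904 = 4.6849

3.1600 + 4.6849i


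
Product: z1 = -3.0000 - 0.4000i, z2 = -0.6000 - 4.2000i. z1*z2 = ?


Real = -3*(-0.6) - (-0.4)*(-4.2) = 1.8 - 1.68 = 0.12
Imag = -3*(-4.2) - (0.6)*(-0.4) = 12.6 + 0.24 = 12.84

0.1200 + 12.8400i


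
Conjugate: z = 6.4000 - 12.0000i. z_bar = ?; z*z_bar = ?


z_bar = 6.4000 + 12.0000i
z*z_bar = 6.4^2 + (-12)^2 = 40.96 + 144 = 184.96

z_bar = 6.4000 + 12.0000i, z*z_bar = 184.96


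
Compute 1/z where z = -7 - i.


|z|^2 = 49+1 = 50
1/z = (-7 + 1i)/50

1/z = -0.1400 + 0.0200i


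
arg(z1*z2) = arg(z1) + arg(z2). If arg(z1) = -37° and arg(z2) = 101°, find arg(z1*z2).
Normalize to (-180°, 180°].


arg(z1*z2) = -37° + 101° = 64°
Normalized to (-180°, 180°]: 64°

64°


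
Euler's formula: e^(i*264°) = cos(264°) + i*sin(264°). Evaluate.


cos(264°) = -0.1045
sin(264°) = -0.9945

e^(i*264°) = -0.1045 - 0.9945i


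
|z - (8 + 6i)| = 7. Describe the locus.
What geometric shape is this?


|z - z0| = r is a circle with center z0 and radius r.
Center = (8, 6), radius = 7

Circle with center (8, 6) and radius 7


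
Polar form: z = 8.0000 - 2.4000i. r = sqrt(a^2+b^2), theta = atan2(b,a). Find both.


r = sqrt(64+5.76) = sqrt(69.76) = 8.3522
theta = atan2(-2.4, 8) = -16.6992 degrees

r = 8.3522, theta = -16.6992 degrees


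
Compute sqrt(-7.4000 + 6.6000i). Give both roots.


|z| = sqrt(54.76+43.56) = 9.9156
sqrt((|z|+a)/2) = sqrt((9.9156+(-7.4))/2) = sqrt(1.2578) = 1.1215
sqrt((|z|-a)/2) = sqrt((9.9156-(-7.4))/2) = sqrt(8.6578) = 2.9424

±(1.1215 + 2.9424i) i.e. 1.1215 + 2.9424i and -1.1215 - 2.9424i


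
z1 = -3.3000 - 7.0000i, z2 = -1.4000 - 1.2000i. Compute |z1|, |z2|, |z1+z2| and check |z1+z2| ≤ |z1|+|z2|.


|z1| = sqrt((-3.3)^2 + (-7)^2) = sqrt(59.89) = 7.7389
|z2| = sqrt((-1.4)^2 + (-1.2)^2) = sqrt(3.4) = 1.8439
z1+z2 = -4.7000 - 8.2000i
|z1+z2| = sqrt(89.33) = 9.4515
|z1|+|z2| = 7.7389 + 1.8439 = 9.5828

|z1+z2| = 9.4515 ≤ |z1|+|z2| = 9.5828 (verified)


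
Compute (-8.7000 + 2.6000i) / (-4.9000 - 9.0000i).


Conjugate of z2 = -4.9000 + 9.0000i
Numerator: (-8.7000 + 2.6000i)(-4.9000 + 9.0000i) = 19.2300 - 91.0400i
Denominator: (-4.9)^2 + (-9)^2 = 105.01
Result = (19.2300 - 91.0400i)/105.01

0.1831 - 0.8670i


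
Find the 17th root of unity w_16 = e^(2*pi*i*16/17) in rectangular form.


Angle = 360*16/17 = 338.8235°
a = cos(338.8235°) = 0.9325
b = sin(338.8235°) = -0.3612

0.9325 - 0.3612i


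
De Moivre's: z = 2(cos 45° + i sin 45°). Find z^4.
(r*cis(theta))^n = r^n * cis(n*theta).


r^4 = 2^4 = 16
n*theta = 4*45° = 180° = 180° (mod 360)
a = 16*cos(180°) = -16.0000
b = 16*sin(180°) = 0

16 cis(180°) = -16.0000 + 0i


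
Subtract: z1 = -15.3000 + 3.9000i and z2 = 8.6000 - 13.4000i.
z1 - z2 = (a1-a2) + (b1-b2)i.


Real: -15.3 - 8.6 = -23.9
Imag: 3.9 + 13.4 = 17.3

-23.9000 + 17.3000i


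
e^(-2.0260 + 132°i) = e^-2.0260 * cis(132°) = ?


e^-2.0260 = 0.13186
cos(132°) = -0.6691
sin(132°) = 0.7431
Real = 0.13186*(-0.6691) = -0.0882
Imag = 0.13186*0.7431 = 0.0980

-0.0882 + 0.0980i


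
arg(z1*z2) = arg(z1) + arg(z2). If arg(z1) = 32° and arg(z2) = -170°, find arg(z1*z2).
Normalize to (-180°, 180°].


arg(z1*z2) = 32° - 170° = -138°
Normalized to (-180°, 180°]: -138°

-138°


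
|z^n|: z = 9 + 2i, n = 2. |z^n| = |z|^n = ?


|z| = sqrt(81+4) = sqrt(85) = 9.2195
|z^2| = |z|^2 = (sqrt(85))^2 = 85

|z^2| = 85


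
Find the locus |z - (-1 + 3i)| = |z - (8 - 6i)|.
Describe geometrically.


Equal distances means the locus is the perpendicular bisector of z1 and z2.
Midpoint = ((-1+8)/2, (3+(-6))/2) = (3.5000, -1.5000)

Perpendicular bisector through (3.5000, -1.5000)


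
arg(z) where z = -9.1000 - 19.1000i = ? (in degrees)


Re = -9.1, Im = -19.1
arg = atan2(-19.1, -9.1) = -115.4750 degrees

arg(z) = -115.4750 degrees


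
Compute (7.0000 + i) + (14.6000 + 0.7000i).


Real: 7 + 14.6 = 21.6
Imag: 1 + 0.7 = 1.7

21.6000 + 1.7000i


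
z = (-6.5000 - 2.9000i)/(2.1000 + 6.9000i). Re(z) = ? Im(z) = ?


Multiply by conjugate: (-6.5000 - 2.9000i)(2.1000 - 6.9000i) / (2.1^2 + 6.9^2)
Numerator real = -6.5*2.1 - (2.9)*6.9 = -33.66
Numerator imag = -2.9*2.1 - (-6.5)*6.9 = 38.76
Denominator = 52.02
Re(z) = -33.66/52.02 = -0.6471
Im(z) = 38.76/52.02 = 0.7451

Re(z) = -0.6471, Im(z) = 0.7451


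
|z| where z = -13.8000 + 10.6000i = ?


|z| = sqrt((-13.8)^2 + 10.6^2) = sqrt(190.44 + 112.36) = sqrt(302.8) = 17.4011

|z| = 17.4011


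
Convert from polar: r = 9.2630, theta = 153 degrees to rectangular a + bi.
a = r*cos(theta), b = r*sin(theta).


a = 9.2630*cos(153°) = 9.2630*(-0.89101) = -8.2534
b = 9.2630*sin(153°) = 9.2630*0.45399 = 4.2053

-8.2534 + 4.2053i


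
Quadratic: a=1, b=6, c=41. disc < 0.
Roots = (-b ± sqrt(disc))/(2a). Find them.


disc = 6^2 - 4*1*41 = 36 - 164 = -128
sqrt(|disc|) = sqrt(128) = 11.3137
Real part = -6/(2*1) = -3.0000
Imag part = 11.3137/(2*1) = 5.6569

-3.0000 ± 5.6569i


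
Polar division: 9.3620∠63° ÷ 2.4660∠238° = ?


r = 9.3620 / 2.4660 = 3.7964
theta = 63° - 238° = -175° = 185° (mod 360)

3.7964 cis(185°)


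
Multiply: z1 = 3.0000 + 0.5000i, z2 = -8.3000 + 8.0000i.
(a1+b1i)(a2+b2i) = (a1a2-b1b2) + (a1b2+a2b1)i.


Real = 3*(-8.3) - 0.5*8 = -24.9 - 4 = -28.9
Imag = 3*8 - (8.3)*0.5 = 24 - (4.15) = 19.85

-28.9000 + 19.8500i


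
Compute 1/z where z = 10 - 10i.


|z|^2 = 100+100 = 200
1/z = (10 + 10i)/200

1/z = 0.0500 + 0.0500i


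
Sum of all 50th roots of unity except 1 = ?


With w = e^(2*pi*i/50), all 50 of the 50th roots of unity w^0 = 1, w, ..., w^(49) sum to 0: 1 + w + ... + w^(49) = (1 - w^50)/(1 - w) = 0 since w^50 = 1, w ≠ 1.
Removing the root 1: w + w^2 + ... + w^(49) = 0 - 1 = -1

Sum = -1


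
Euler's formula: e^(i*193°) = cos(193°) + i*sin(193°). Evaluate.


cos(193°) = -0.9744
sin(193°) = -0.2250

e^(i*193°) = -0.9744 - 0.2250i


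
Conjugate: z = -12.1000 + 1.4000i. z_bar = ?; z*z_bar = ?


z_bar = -12.1000 - 1.4000i
z*z_bar = (-12.1)^2 + 1.4^2 = 146.41 + 1.96 = 148.37

z_bar = -12.1000 - 1.4000i, z*z_bar = 148.37


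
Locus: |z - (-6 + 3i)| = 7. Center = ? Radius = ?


|z - z0| = r is a circle with center z0 and radius r.
Center = (-6, 3), radius = 7

Circle with center (-6, 3) and radius 7


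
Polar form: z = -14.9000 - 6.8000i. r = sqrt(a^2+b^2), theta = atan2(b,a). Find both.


r = sqrt(222.01+46.24) = sqrt(268.25) = 16.3783
theta = atan2(-6.8, -14.9) = -155.4692 degrees

r = 16.3783, theta = -155.4692 degrees


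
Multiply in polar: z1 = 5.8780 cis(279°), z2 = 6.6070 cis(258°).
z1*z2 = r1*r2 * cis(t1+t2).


r = 5.8780 * 6.6070 = 38.8359
theta = 279° + 258° = 537° = 177° (mod 360)

38.8359 cis(177°)


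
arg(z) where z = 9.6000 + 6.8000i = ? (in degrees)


Re = 9.6, Im = 6.8
arg = atan2(6.8, 9.6) = 35.3112 degrees

arg(z) = 35.3112 degrees


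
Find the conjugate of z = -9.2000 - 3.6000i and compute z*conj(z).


z_bar = -9.2000 + 3.6000i
z*z_bar = (-9.2)^2 + (-3.6)^2 = 84.64 + 12.96 = 97.6

z_bar = -9.2000 + 3.6000i, z*z_bar = 97.6


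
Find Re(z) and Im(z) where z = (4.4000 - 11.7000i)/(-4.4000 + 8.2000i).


Multiply by conjugate: (4.4000 - 11.7000i)(-4.4000 - 8.2000i) / ((-4.4)^2 + 8.2^2)
Numerator real = 4.4*(-4.4) - (11.7)*8.2 = -115.3
Numerator imag = -11.7*(-4.4) - 4.4*8.2 = 15.4
Denominator = 86.6
Re(z) = -115.3/86.6 = -1.3314
Im(z) = 15.4/86.6 = 0.1778

Re(z) = -1.3314, Im(z) = 0.1778


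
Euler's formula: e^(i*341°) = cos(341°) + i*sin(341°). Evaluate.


cos(341°) = 0.9455
sin(341°) = -0.3256

e^(i*341°) = 0.9455 - 0.3256i


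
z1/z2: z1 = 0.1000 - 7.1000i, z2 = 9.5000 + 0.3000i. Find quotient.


Conjugate of z2 = 9.5000 - 0.3000i
Numerator: (0.1000 - 7.1000i)(9.5000 - 0.3000i) = -1.1800 - 67.4800i
Denominator: 9.5^2 + 0.3^2 = 90.34
Result = (-1.1800 - 67.4800i)/90.34

-0.0131 - 0.7470i


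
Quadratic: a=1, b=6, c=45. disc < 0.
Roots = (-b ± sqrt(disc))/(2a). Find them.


disc = 6^2 - 4*1*45 = 36 - 180 = -144
sqrt(|disc|) = sqrt(144) = 12.0000
Real part = -6/(2*1) = -3.0000
Imag part = 12.0000/(2*1) = 6.0000

-3.0000 ± 6.0000i


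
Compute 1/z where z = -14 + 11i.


|z|^2 = 196+121 = 317
1/z = (-14 - 11i)/317

1/z = -0.0442 - 0.0347i


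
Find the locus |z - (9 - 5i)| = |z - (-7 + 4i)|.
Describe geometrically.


Equal distances means the locus is the perpendicular bisector of z1 and z2.
Midpoint = ((9+(-7))/2, (-5+4)/2) = (1.0000, -0.5000)

Perpendicular bisector through (1.0000, -0.5000)


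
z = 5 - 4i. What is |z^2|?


|z| = sqrt(25+16) = sqrt(41) = 6.4031
|z^2| = |z|^2 = (sqrt(41))^2 = 41

|z^2| = 41


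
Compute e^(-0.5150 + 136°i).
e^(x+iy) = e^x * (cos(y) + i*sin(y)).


e^-0.5150 = 0.5975
cos(136°) = -0.7193
sin(136°) = 0.6947
Real = 0.5975*(-0.7193) = -0.4298
Imag = 0.5975*0.6947 = 0.4151

-0.4298 + 0.4151i


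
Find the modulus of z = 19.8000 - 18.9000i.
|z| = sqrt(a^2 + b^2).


|z| = sqrt(19.8^2 + (-18.9)^2) = sqrt(392.04 + 357.21) = sqrt(749.25) = 27.3724

|z| = 27.3724


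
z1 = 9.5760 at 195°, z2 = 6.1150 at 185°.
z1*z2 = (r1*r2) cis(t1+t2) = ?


r = 9.5760 * 6.1150 = 58.5572
theta = 195° + 185° = 380° = 20° (mod 360)

58.5572 cis(20°)


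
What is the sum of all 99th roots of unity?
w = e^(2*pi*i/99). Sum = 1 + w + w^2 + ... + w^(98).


The sum of all 99th roots of unity is 0.
Geometric series: (1 - w^99)/(1 - w) = (1-1)/(1-w) = 0 since w^99 = 1, w ≠ 1.
Alternatively: coefficient of z^98 in z^99 - 1 is 0.

0


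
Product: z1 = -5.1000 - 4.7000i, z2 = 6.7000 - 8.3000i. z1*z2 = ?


Real = -5.1*6.7 - (-4.7)*(-8.3) = -34.17 - 39.01 = -73.18
Imag = -5.1*(-8.3) + 6.7*(-4.7) = 42.33 - (31.49) = 10.84

-73.1800 + 10.8400i


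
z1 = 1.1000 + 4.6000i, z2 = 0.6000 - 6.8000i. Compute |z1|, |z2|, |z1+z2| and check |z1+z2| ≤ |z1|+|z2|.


|z1| = sqrt(1.1^2 + 4.6^2) = sqrt(22.37) = 4.7297
|z2| = sqrt(0.6^2 + (-6.8)^2) = sqrt(46.6) = 6.8264
z1+z2 = 1.7000 - 2.2000i
|z1+z2| = sqrt(7.73) = 2.7803
|z1|+|z2| = 4.7297 + 6.8264 = 11.5561

|z1+z2| = 2.7803 ≤ |z1|+|z2| = 11.5561 (verified)


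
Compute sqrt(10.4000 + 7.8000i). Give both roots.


|z| = sqrt(108.16+60.84) = 13.0000
sqrt((|z|+a)/2) = sqrt((13.0000+10.4)/2) = sqrt(11.7000) = 3.4205
sqrt((|z|-a)/2) = sqrt((13.0000-10.4)/2) = sqrt(1.3000) = 1.1402

±(3.4205 + 1.1402i) i.e. 3.4205 + 1.1402i and -3.4205 - 1.1402i


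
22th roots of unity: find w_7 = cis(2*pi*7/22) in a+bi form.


Angle = 360*7/22 = 114.5455°
a = cos(114.5455°) = -0.4154
b = sin(114.5455°) = 0.9096

-0.4154 + 0.9096i


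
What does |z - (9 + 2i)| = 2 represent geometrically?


|z - z0| = r is a circle with center z0 and radius r.
Center = (9, 2), radius = 2

Circle with center (9, 2) and radius 2


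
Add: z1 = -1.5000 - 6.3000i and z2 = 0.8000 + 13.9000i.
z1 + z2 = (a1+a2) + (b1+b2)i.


Real: -1.5 + 0.8 = -0.7
Imag: -6.3 + 13.9 = 7.6

-0.7000 + 7.6000i


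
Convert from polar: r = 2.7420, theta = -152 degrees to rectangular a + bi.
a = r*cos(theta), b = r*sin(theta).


a = 2.7420*cos(-152°) = 2.7420*(-0.88295) = -2.4210
b = 2.7420*sin(-152°) = 2.7420*(-0.46947) = -1.2873

-2.4210 - 1.2873i


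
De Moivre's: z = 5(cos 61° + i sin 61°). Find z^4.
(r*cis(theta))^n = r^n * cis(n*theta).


r^4 = 5^4 = 625
n*theta = 4*61° = 244° = 244° (mod 360)
a = 625*cos(244°) = -273.9820
b = 625*sin(244°) = -561.7463

625 cis(244°) = -273.9820 - 561.7463i


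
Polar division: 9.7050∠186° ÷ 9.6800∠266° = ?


r = 9.7050 / 9.6800 = 1.0026
theta = 186° - 266° = -80° = 280° (mod 360)

1.0026 cis(280°)


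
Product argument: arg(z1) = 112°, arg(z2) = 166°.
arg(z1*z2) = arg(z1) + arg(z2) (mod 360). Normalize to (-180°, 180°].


arg(z1*z2) = 112° + 166° = 278°
Normalized to (-180°, 180°]: -82°

-82°


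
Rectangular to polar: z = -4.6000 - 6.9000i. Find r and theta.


r = sqrt(21.16+47.61) = sqrt(68.77) = 8.2928
theta = atan2(-6.9, -4.6) = -123.6901 degrees

r = 8.2928, theta = -123.6901 degrees


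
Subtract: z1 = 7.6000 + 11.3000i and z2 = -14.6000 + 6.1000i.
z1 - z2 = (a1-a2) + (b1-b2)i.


Real: 7.6 + 14.6 = 22.2
Imag: 11.3 - 6.1 = 5.2

22.2000 + 5.2000i


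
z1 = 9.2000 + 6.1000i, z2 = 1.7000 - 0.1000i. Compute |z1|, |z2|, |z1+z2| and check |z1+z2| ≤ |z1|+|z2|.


|z1| = sqrt(9.2^2 + 6.1^2) = sqrt(121.85) = 11.0386
|z2| = sqrt(1.7^2 + (-0.1)^2) = sqrt(2.9) = 1.7029
z1+z2 = 10.9000 + 6.0000i
|z1+z2| = sqrt(154.81) = 12.4423
|z1|+|z2| = 11.0386 + 1.7029 = 12.7415

|z1+z2| = 12.4423 ≤ |z1|+|z2| = 12.7415 (verified)


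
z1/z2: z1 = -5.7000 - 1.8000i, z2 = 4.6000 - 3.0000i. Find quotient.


Conjugate of z2 = 4.6000 + 3.0000i
Numerator: (-5.7000 - 1.8000i)(4.6000 + 3.0000i) = -20.8200 - 25.3800i
Denominator: 4.6^2 + (-3)^2 = 30.16
Result = (-20.8200 - 25.3800i)/30.16

-0.6903 - 0.8415i


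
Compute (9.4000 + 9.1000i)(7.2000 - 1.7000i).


Real = 9.4*7.2 - 9.1*(-1.7) = 67.68 - (-15.47) = 83.15
Imag = 9.4*(-1.7) + 7.2*9.1 = -15.98 + 65.52 = 49.54

83.1500 + 49.5400i


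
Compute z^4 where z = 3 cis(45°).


r^4 = 3^4 = 81
n*theta = 4*45° = 180° = 180° (mod 360)
a = 81*cos(180°) = -81.0000
b = 81*sin(180°) = 0

81 cis(180°) = -81.0000 + 0i


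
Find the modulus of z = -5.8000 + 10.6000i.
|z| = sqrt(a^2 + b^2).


|z| = sqrt((-5.8)^2 + 10.6^2) = sqrt(33.64 + 112.36) = sqrt(146) = 12.0830

|z| = 12.0830


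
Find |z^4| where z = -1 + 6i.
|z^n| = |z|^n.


|z| = sqrt(1+36) = sqrt(37) = 6.0828
|z^4| = |z|^4 = (sqrt(37))^4 = 37^2 = 1369

|z^4| = 1369


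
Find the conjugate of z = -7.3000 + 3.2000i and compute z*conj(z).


z_bar = -7.3000 - 3.2000i
z*z_bar = (-7.3)^2 + 3.2^2 = 53.29 + 10.24 = 63.53

z_bar = -7.3000 - 3.2000i, z*z_bar = 63.53


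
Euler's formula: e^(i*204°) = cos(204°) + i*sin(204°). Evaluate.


cos(204°) = -0.9135
sin(204°) = -0.4067

e^(i*204°) = -0.9135 - 0.4067i


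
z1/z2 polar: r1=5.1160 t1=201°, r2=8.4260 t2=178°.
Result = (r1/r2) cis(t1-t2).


r = 5.1160 / 8.4260 = 0.6072
theta = 201° - 178° = 23° = 23° (mod 360)

0.6072 cis(23°)


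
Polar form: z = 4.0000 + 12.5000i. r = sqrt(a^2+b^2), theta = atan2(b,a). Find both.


r = sqrt(16+156.25) = sqrt(172.25) = 13.1244
theta = atan2(12.5, 4) = 72.2553 degrees

r = 13.1244, theta = 72.2553 degrees


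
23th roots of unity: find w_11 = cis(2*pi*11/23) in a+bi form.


Angle = 360*11/23 = 172.1739°
a = cos(172.1739°) = -0.9907
b = sin(172.1739°) = 0.1362

-0.9907 + 0.1362i


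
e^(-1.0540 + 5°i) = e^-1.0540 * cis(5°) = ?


e^-1.0540 = 0.3485
cos(5°) = 0.9962
sin(5°) = 0.0872
Real = 0.3485*0.9962 = 0.3472
Imag = 0.3485*0.0872 = 0.0304

0.3472 + 0.0304i


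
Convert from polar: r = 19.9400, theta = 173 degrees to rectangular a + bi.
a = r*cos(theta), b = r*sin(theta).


a = 19.9400*cos(173°) = 19.9400*(-0.99255) = -19.7914
b = 19.9400*sin(173°) = 19.9400*0.12187 = 2.4301

-19.7914 + 2.4301i


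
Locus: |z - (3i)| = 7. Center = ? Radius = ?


|z - z0| = r is a circle with center z0 and radius r.
Center = (0, 3), radius = 7

Circle with center (0, 3) and radius 7


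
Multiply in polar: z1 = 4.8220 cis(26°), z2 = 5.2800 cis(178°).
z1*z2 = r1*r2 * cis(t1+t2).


r = 4.8220 * 5.2800 = 25.4602
theta = 26° + 178° = 204° = 204° (mod 360)

25.4602 cis(204°)


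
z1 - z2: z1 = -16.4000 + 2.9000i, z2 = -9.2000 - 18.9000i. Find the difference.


Real: -16.4 + 9.2 = -7.2
Imag: 2.9 + 18.9 = 21.8

-7.2000 + 21.8000i


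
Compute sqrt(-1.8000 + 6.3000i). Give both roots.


|z| = sqrt(3.24+39.69) = 6.5521
sqrt((|z|+a)/2) = sqrt((6.5521+(-1.8))/2) = sqrt(2.3760) = 1.5414
sqrt((|z|-a)/2) = sqrt((6.5521-(-1.8))/2) = sqrt(4.1760) = 2.0435

±(1.5414 + 2.0435i) i.e. 1.5414 + 2.0435i and -1.5414 - 2.0435i


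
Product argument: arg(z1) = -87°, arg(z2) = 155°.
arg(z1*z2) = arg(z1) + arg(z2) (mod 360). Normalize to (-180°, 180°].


arg(z1*z2) = -87° + 155° = 68°
Normalized to (-180°, 180°]: 68°

68°


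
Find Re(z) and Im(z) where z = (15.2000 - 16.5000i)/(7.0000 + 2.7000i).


Multiply by conjugate: (15.2000 - 16.5000i)(7.0000 - 2.7000i) / (7^2 + 2.7^2)
Numerator real = 15.2*7 - (16.5)*2.7 = 61.85
Numerator imag = -16.5*7 - 15.2*2.7 = -156.54
Denominator = 56.29
Re(z) = 61.85/56.29 = 1.0988
Im(z) = -156.54/56.29 = -2.7810

Re(z) = 1.0988, Im(z) = -2.7810


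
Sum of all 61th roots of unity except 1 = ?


With w = e^(2*pi*i/61), all 61 of the 61th roots of unity w^0 = 1, w, ..., w^(60) sum to 0: 1 + w + ... + w^(60) = (1 - w^61)/(1 - w) = 0 since w^61 = 1, w ≠ 1.
Removing the root 1: w + w^2 + ... + w^(60) = 0 - 1 = -1

Sum = -1


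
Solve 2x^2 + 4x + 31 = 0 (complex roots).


disc = 4^2 - 4*2*31 = 16 - 248 = -232
sqrt(|disc|) = sqrt(232) = 15.2315
Real part = -4/(2*2) = -1.0000
Imag part = 15.2315/(2*2) = 3.8079

-1.0000 ± 3.8079i


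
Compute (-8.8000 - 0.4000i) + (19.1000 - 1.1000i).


Real: -8.8 + 19.1 = 10.3
Imag: -0.4 - 1.1 = -1.5

10.3000 - 1.5000i


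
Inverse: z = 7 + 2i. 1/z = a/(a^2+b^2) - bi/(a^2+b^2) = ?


|z|^2 = 49+4 = 53
1/z = (7 - 2i)/53

1/z = 0.1321 - 0.0377i


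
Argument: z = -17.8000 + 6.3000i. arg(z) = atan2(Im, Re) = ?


Re = -17.8, Im = 6.3
arg = atan2(6.3, -17.8) = 160.5095 degrees

arg(z) = 160.5095 degrees


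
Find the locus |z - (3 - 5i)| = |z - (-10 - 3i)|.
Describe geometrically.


Equal distances means the locus is the perpendicular bisector of z1 and z2.
Midpoint = ((3+(-10))/2, (-5+(-3))/2) = (-3.5000, -4.0000)

Perpendicular bisector through (-3.5000, -4.0000)


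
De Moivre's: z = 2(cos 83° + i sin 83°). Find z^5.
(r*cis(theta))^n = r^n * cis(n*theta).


r^5 = 2^5 = 32
n*theta = 5*83° = 415° = 55° (mod 360)
a = 32*cos(55°) = 18.3544
b = 32*sin(55°) = 26.2129

32 cis(55°) = 18.3544 + 26.2129i


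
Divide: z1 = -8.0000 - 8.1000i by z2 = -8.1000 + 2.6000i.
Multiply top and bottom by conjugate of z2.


Conjugate of z2 = -8.1000 - 2.6000i
Numerator: (-8.0000 - 8.1000i)(-8.1000 - 2.6000i) = 43.7400 + 86.4100i
Denominator: (-8.1)^2 + 2.6^2 = 72.37
Result = (43.7400 + 86.4100i)/72.37

0.6044 + 1.1940i


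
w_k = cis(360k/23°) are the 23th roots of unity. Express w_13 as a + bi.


Angle = 360*13/23 = 203.4783°
a = cos(203.4783°) = -0.9172
b = sin(203.4783°) = -0.3984

-0.9172 - 0.3984i


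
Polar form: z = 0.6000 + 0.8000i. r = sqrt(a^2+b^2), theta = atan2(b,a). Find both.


r = sqrt(0.36+0.64) = sqrt(1) = 1.0000
theta = atan2(0.8, 0.6) = 53.1301 degrees

r = 1.0000, theta = 53.1301 degrees


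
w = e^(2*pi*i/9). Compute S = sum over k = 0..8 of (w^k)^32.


The roots are w_k = w^k with w = e^(2*pi*i/9), and (w^k)^32 = (w^32)^k.
So S = 1 + u + u^2 + ... + u^(8) with u = w^32.
32 = 3*9 + 5, so 32 is not a multiple of 9: u = (w^9)^3 * w^5 = w^5 ≠ 1 (w is a primitive 9th root), while u^9 = (w^9)^32 = 1.
Geometric series: S = (1 - u^9)/(1 - u) = (1 - 1)/(1 - u) = 0

S = 0


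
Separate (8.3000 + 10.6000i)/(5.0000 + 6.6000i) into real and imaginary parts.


Multiply by conjugate: (8.3000 + 10.6000i)(5.0000 - 6.6000i) / (5^2 + 6.6^2)
Numerator real = 8.3*5 + 10.6*6.6 = 111.46
Numerator imag = 10.6*5 - 8.3*6.6 = -1.78
Denominator = 68.56
Re(z) = 111.46/68.56 = 1.6257
Im(z) = -1.78/68.56 = -0.0260

Re(z) = 1.6257, Im(z) = -0.0260


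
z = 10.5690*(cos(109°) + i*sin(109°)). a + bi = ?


a = 10.5690*cos(109°) = 10.5690*(-0.32557) = -3.4409
b = 10.5690*sin(109°) = 10.5690*0.94552 = 9.9932

-3.4409 + 9.9932i


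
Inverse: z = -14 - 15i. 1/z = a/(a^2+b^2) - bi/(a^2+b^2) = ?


|z|^2 = 196+225 = 421
1/z = (-14 + 15i)/421

1/z = -0.0333 + 0.0356i


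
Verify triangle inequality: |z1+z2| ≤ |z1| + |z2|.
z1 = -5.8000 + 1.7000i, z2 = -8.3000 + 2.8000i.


|z1| = sqrt((-5.8)^2 + 1.7^2) = sqrt(36.53) = 6.0440
|z2| = sqrt((-8.3)^2 + 2.8^2) = sqrt(76.73) = 8.7596
z1+z2 = -14.1000 + 4.5000i
|z1+z2| = sqrt(219.06) = 14.8007
|z1|+|z2| = 6.0440 + 8.7596 = 14.8036

|z1+z2| = 14.8007 ≤ |z1|+|z2| = 14.8036 (verified)


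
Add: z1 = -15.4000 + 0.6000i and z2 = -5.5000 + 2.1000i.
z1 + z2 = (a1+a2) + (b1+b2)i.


Real: -15.4 - 5.5 = -20.9
Imag: 0.6 + 2.1 = 2.7

-20.9000 + 2.7000i


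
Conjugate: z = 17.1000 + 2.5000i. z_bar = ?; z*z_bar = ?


z_bar = 17.1000 - 2.5000i
z*z_bar = 17.1^2 + 2.5^2 = 292.41 + 6.25 = 298.66

z_bar = 17.1000 - 2.5000i, z*z_bar = 298.66


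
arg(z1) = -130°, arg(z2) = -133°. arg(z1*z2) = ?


arg(z1*z2) = -130° - 133° = -263°
Normalized to (-180°, 180°]: 97°

97°


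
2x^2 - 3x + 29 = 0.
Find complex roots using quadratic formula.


disc = (-3)^2 - 4*2*29 = 9 - 232 = -223
sqrt(|disc|) = sqrt(223) = 14.9332
Real part = 3/(2*2) = 0.7500
Imag part = 14.9332/(2*2) = 3.7333

0.7500 ± 3.7333i


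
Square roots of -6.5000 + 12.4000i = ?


|z| = sqrt(42.25+153.76) = 14.0004
sqrt((|z|+a)/2) = sqrt((14.0004+(-6.5))/2) = sqrt(3.7502) = 1.9365
sqrt((|z|-a)/2) = sqrt((14.0004-(-6.5))/2) = sqrt(10.2502) = 3.2016

±(1.9365 + 3.2016i) i.e. 1.9365 + 3.2016i and -1.9365 - 3.2016i


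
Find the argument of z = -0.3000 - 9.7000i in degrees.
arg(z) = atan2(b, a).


Re = -0.3, Im = -9.7
arg = atan2(-9.7, -0.3) = -91.7715 degrees

arg(z) = -91.7715 degrees


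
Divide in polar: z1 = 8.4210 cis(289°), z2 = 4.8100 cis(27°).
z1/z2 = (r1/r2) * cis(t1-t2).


r = 8.4210 / 4.8100 = 1.7507
theta = 289° - 27° = 262° = 262° (mod 360)

1.7507 cis(262°)


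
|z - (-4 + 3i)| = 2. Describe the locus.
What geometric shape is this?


|z - z0| = r is a circle with center z0 and radius r.
Center = (-4, 3), radius = 2

Circle with center (-4, 3) and radius 2


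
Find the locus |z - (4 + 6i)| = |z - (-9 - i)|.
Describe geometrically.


Equal distances means the locus is the perpendicular bisector of z1 and z2.
Midpoint = ((4+(-9))/2, (6+(-1))/2) = (-2.5000, 2.5000)

Perpendicular bisector through (-2.5000, 2.5000)


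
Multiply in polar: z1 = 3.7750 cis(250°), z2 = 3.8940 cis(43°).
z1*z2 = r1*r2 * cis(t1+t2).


r = 3.7750 * 3.8940 = 14.6998
theta = 250° + 43° = 293° = 293° (mod 360)

14.6998 cis(293°)


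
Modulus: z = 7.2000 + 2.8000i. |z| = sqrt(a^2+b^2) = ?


|z| = sqrt(7.2^2 + 2.8^2) = sqrt(51.84 + 7.84) = sqrt(59.68) = 7.7253

|z| = 7.7253


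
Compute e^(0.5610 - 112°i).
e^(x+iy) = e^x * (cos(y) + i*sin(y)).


e^0.5610 = 1.7524
cos(-112°) = -0.37461
sin(-112°) = -0.9272
Real = 1.7524*(-0.37461) = -0.6565
Imag = 1.7524*(-0.9272) = -1.6248

-0.6565 - 1.6248i


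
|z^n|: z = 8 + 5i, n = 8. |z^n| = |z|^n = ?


|z| = sqrt(64+25) = sqrt(89) = 9.4340
|z^8| = |z|^8 = (sqrt(89))^8 = 89^4 = 62742241

|z^8| = 62742241


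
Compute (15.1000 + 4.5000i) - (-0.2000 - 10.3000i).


Real: 15.1 + 0.2 = 15.3
Imag: 4.5 + 10.3 = 14.8

15.3000 + 14.8000i


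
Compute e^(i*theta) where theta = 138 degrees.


cos(138°) = -0.7431
sin(138°) = 0.6691

e^(i*138°) = -0.7431 + 0.6691i


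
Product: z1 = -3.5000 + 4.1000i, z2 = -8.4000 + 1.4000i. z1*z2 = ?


Real = -3.5*(-8.4) - 4.1*1.4 = 29.4 - 5.74 = 23.66
Imag = -3.5*1.4 - (8.4)*4.1 = -4.9 - (34.44) = -39.34

23.6600 - 39.3400i


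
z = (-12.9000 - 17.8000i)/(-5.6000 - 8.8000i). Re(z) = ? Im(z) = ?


Multiply by conjugate: (-12.9000 - 17.8000i)(-5.6000 + 8.8000i) / ((-5.6)^2 + (-8.8)^2)
Numerator real = -12.9*(-5.6) - (17.8)*(-8.8) = 228.88
Numerator imag = -17.8*(-5.6) - (-12.9)*(-8.8) = -13.84
Denominator = 108.8
Re(z) = 228.88/108.8 = 2.1037
Im(z) = -13.84/108.8 = -0.1272

Re(z) = 2.1037, Im(z) = -0.1272


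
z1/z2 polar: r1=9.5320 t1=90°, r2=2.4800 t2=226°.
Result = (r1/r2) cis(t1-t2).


r = 9.5320 / 2.4800 = 3.8435
theta = 90° - 226° = -136° = 224° (mod 360)

3.8435 cis(224°)


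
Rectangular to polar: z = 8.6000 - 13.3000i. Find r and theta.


r = sqrt(73.96+176.89) = sqrt(250.85) = 15.8382
theta = atan2(-13.3, 8.6) = -57.1126 degrees

r = 15.8382, theta = -57.1126 degrees


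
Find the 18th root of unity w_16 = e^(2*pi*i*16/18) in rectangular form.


Angle = 360*16/18 = 320°
a = cos(320°) = 0.7660
b = sin(320°) = -0.6428

0.7660 - 0.6428i


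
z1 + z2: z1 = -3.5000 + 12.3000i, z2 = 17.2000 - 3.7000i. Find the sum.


Real: -3.5 + 17.2 = 13.7
Imag: 12.3 - 3.7 = 8.6

13.7000 + 8.6000i


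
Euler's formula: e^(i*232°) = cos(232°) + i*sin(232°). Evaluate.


cos(232°) = -0.6157
sin(232°) = -0.7880

e^(i*232°) = -0.6157 - 0.7880i


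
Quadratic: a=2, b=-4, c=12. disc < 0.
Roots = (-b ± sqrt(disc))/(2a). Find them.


disc = (-4)^2 - 4*2*12 = 16 - 96 = -80
sqrt(|disc|) = sqrt(80) = 8.9443
Real part = 4/(2*2) = 1.0000
Imag part = 8.9443/(2*2) = 2.2361

1.0000 ± 2.2361i


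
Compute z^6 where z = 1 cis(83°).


r^6 = 1^6 = 1
n*theta = 6*83° = 498° = 138° (mod 360)
a = 1*cos(138°) = -0.7431
b = 1*sin(138°) = 0.6691

1 cis(138°) = -0.7431 + 0.6691i


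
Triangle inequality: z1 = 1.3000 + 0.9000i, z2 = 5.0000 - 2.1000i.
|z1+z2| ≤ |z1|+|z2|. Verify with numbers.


|z1| = sqrt(1.3^2 + 0.9^2) = sqrt(2.5) = 1.5811
|z2| = sqrt(5^2 + (-2.1)^2) = sqrt(29.41) = 5.4231
z1+z2 = 6.3000 - 1.2000i
|z1+z2| = sqrt(41.13) = 6.4133
|z1|+|z2| = 1.5811 + 5.4231 = 7.0042

|z1+z2| = 6.4133 ≤ |z1|+|z2| = 7.0042 (verified)


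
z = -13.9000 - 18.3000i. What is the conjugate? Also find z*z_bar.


z_bar = -13.9000 + 18.3000i
z*z_bar = (-13.9)^2 + (-18.3)^2 = 193.21 + 334.89 = 528.1

z_bar = -13.9000 + 18.3000i, z*z_bar = 528.1


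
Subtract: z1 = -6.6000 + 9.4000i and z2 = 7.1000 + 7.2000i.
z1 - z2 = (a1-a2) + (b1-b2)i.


Real: -6.6 - 7.1 = -13.7
Imag: 9.4 - 7.2 = 2.2

-13.7000 + 2.2000i


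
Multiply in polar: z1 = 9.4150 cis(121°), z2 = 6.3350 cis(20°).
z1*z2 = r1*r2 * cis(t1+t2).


r = 9.4150 * 6.3350 = 59.6440
theta = 121° + 20° = 141° = 141° (mod 360)

59.6440 cis(141°)


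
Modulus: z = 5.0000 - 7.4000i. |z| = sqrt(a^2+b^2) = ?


|z| = sqrt(5^2 + (-7.4)^2) = sqrt(25 + 54.76) = sqrt(79.76) = 8.9308

|z| = 8.9308


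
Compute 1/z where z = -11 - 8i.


|z|^2 = 121+64 = 185
1/z = (-11 + 8i)/185

1/z = -0.0595 + 0.0432i


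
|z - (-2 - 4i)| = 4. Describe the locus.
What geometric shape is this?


|z - z0| = r is a circle with center z0 and radius r.
Center = (-2, -4), radius = 4

Circle with center (-2, -4) and radius 4


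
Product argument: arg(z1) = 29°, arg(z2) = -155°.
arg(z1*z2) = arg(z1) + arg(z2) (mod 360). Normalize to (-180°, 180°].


arg(z1*z2) = 29° - 155° = -126°
Normalized to (-180°, 180°]: -126°

-126°


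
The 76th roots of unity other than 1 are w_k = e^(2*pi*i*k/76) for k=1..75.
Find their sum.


With w = e^(2*pi*i/76), all 76 of the 76th roots of unity w^0 = 1, w, ..., w^(75) sum to 0: 1 + w + ... + w^(75) = (1 - w^76)/(1 - w) = 0 since w^76 = 1, w ≠ 1.
Removing the root 1: w + w^2 + ... + w^(75) = 0 - 1 = -1

Sum = -1


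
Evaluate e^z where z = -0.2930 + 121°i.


e^-0.2930 = 0.7460
cos(121°) = -0.515
sin(121°) = 0.8572
Real = 0.7460*(-0.515) = -0.3842
Imag = 0.7460*0.8572 = 0.6395

-0.3842 + 0.6395i


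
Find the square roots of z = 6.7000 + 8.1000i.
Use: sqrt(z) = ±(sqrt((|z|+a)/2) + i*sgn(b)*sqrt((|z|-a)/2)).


|z| = sqrt(44.89+65.61) = 10.5119
sqrt((|z|+a)/2) = sqrt((10.5119+6.7)/2) = sqrt(8.6059) = 2.9336
sqrt((|z|-a)/2) = sqrt((10.5119-6.7)/2) = sqrt(1.9059) = 1.3806

±(2.9336 + 1.3806i) i.e. 2.9336 + 1.3806i and -2.9336 - 1.3806i


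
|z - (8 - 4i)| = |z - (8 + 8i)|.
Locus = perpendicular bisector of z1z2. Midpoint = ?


Equal distances means the locus is the perpendicular bisector of z1 and z2.
Midpoint = ((8+8)/2, (-4+8)/2) = (8.0000, 2.0000)

Perpendicular bisector through (8.0000, 2.0000)


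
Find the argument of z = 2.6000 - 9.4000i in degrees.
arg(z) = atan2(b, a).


Re = 2.6, Im = -9.4
arg = atan2(-9.4, 2.6) = -74.5388 degrees

arg(z) = -74.5388 degrees


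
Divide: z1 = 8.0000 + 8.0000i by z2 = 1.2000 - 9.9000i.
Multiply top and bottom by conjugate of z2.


Conjugate of z2 = 1.2000 + 9.9000i
Numerator: (8.0000 + 8.0000i)(1.2000 + 9.9000i) = -69.6000 + 88.8000i
Denominator: 1.2^2 + (-9.9)^2 = 99.45
Result = (-69.6000 + 88.8000i)/99.45

-0.6998 + 0.8929i


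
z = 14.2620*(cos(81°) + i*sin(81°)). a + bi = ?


a = 14.2620*cos(81°) = 14.2620*0.156434 = 2.2311
b = 14.2620*sin(81°) = 14.2620*0.98769 = 14.0864

2.2311 + 14.0864i


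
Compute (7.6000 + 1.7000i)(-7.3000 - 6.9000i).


Real = 7.6*(-7.3) - 1.7*(-6.9) = -55.48 - (-11.73) = -43.75
Imag = 7.6*(-6.9) - (7.3)*1.7 = -52.44 - (12.41) = -64.85

-43.7500 - 64.8500i


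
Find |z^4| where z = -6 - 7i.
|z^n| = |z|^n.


|z| = sqrt(36+49) = sqrt(85) = 9.2195
|z^4| = |z|^4 = (sqrt(85))^4 = 85^2 = 7225

|z^4| = 7225


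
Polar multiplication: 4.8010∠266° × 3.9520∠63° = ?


r = 4.8010 * 3.9520 = 18.9736
theta = 266° + 63° = 329° = 329° (mod 360)

18.9736 cis(329°)


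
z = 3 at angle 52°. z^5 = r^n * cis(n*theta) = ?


r^5 = 3^5 = 243
n*theta = 5*52° = 260° = 260° (mod 360)
a = 243*cos(260°) = -42.1965
b = 243*sin(260°) = -239.3083

243 cis(260°) = -42.1965 - 239.3083i


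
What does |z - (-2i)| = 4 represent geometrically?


|z - z0| = r is a circle with center z0 and radius r.
Center = (0, -2), radius = 4

Circle with center (0, -2) and radius 4


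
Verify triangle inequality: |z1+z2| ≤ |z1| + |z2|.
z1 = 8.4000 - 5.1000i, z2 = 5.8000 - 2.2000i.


|z1| = sqrt(8.4^2 + (-5.1)^2) = sqrt(96.57) = 9.8270
|z2| = sqrt(5.8^2 + (-2.2)^2) = sqrt(38.48) = 6.2032
z1+z2 = 14.2000 - 7.3000i
|z1+z2| = sqrt(254.93) = 15.9665
|z1|+|z2| = 9.8270 + 6.2032 = 16.0302

|z1+z2| = 15.9665 ≤ |z1|+|z2| = 16.0302 (verified)


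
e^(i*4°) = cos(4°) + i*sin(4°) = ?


cos(4°) = 0.9976
sin(4°) = 0.0698

e^(i*4°) = 0.9976 + 0.0698i


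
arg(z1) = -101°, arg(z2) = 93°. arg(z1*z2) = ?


arg(z1*z2) = -101° + 93° = -8°
Normalized to (-180°, 180°]: -8°

-8°


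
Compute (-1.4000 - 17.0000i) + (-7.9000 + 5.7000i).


Real: -1.4 - 7.9 = -9.3
Imag: -17 + 5.7 = -11.3

-9.3000 - 11.3000i


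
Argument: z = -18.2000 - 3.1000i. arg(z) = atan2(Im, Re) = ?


Re = -18.2, Im = -3.1
arg = atan2(-3.1, -18.2) = -170.3336 degrees

arg(z) = -170.3336 degrees
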